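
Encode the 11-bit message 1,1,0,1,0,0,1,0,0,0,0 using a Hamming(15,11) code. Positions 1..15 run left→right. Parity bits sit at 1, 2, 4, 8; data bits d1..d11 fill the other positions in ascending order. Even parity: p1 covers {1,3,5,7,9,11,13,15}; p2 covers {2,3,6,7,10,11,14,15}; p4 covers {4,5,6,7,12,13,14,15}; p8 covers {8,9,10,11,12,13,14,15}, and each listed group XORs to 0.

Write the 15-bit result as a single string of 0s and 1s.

Place data at non-parity positions: p1 p2 1 p4 1 0 1 p8 0 0 1 0 0 0 0
p1 (pos 1,3,5,7,9,11,13,15): XOR of data positions = 1⊕1⊕1⊕0⊕1⊕0⊕0 = 0
p2 (pos 2,3,6,7,10,11,14,15): XOR of data positions = 1⊕0⊕1⊕0⊕1⊕0⊕0 = 1
p4 (pos 4,5,6,7,12,13,14,15): XOR of data positions = 1⊕0⊕1⊕0⊕0⊕0⊕0 = 0
p8 (pos 8,9,10,11,12,13,14,15): XOR of data positions = 0⊕0⊕1⊕0⊕0⊕0⊕0 = 1
Codeword: 011010110010000

011010110010000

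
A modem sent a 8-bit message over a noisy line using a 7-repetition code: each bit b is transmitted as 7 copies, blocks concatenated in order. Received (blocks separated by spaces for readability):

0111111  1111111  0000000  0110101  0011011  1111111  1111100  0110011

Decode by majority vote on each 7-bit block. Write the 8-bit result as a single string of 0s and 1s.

11011111

Block 1 (0111111): 6 ones → 1
Block 2 (1111111): 7 ones → 1
Block 3 (0000000): 0 ones → 0
Block 4 (0110101): 4 ones → 1
Block 5 (0011011): 4 ones → 1
Block 6 (1111111): 7 ones → 1
Block 7 (1111100): 5 ones → 1
Block 8 (0110011): 4 ones → 1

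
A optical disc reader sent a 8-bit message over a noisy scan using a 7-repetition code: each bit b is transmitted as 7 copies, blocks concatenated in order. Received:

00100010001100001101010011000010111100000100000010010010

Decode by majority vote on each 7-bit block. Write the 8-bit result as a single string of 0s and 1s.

Block 1 (0010001): 2 ones → 0
Block 2 (0001100): 2 ones → 0
Block 3 (0011010): 3 ones → 0
Block 4 (1001100): 3 ones → 0
Block 5 (0010111): 4 ones → 1
Block 6 (1000001): 2 ones → 0
Block 7 (0000001): 1 one → 0
Block 8 (0010010): 2 ones → 0

00001000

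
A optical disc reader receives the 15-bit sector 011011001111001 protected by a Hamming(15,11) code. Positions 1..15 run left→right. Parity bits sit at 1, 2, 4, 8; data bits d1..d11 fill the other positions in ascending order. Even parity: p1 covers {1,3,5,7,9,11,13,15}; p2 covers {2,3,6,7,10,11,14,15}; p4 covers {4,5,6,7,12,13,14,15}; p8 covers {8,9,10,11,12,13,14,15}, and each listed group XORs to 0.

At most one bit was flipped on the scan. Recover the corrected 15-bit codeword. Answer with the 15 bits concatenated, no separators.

011011000111001

s1 (pos 1,3,5,7,9,11,13,15): 0⊕1⊕1⊕0⊕1⊕1⊕0⊕1 = 1
s2 (pos 2,3,6,7,10,11,14,15): 1⊕1⊕1⊕0⊕1⊕1⊕0⊕1 = 0
s4 (pos 4,5,6,7,12,13,14,15): 0⊕1⊕1⊕0⊕1⊕0⊕0⊕1 = 0
s8 (pos 8,9,10,11,12,13,14,15): 0⊕1⊕1⊕1⊕1⊕0⊕0⊕1 = 1
Syndrome s8…s1 = 1001 → error at position 9.
Flip position 9: 011011001111001 → 011011000111001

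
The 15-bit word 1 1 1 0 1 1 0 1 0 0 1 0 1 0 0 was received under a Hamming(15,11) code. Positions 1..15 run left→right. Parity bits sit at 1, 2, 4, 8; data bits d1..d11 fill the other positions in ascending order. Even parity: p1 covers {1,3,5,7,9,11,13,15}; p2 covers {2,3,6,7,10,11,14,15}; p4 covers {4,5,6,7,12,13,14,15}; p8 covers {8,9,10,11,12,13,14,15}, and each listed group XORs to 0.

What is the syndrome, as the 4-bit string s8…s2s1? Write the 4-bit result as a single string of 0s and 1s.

1101

s1 (pos 1,3,5,7,9,11,13,15): 1⊕1⊕1⊕0⊕0⊕1⊕1⊕0 = 1
s2 (pos 2,3,6,7,10,11,14,15): 1⊕1⊕1⊕0⊕0⊕1⊕0⊕0 = 0
s4 (pos 4,5,6,7,12,13,14,15): 0⊕1⊕1⊕0⊕0⊕1⊕0⊕0 = 1
s8 (pos 8,9,10,11,12,13,14,15): 1⊕0⊕0⊕1⊕0⊕1⊕0⊕0 = 1
Syndrome s8…s1 = 1101 → error at position 13.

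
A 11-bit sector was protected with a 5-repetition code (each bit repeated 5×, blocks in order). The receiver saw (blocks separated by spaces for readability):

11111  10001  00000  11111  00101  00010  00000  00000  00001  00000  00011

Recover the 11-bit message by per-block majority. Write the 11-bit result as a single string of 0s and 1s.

10010000000

Block 1 (11111): 5 ones → 1
Block 2 (10001): 2 ones → 0
Block 3 (00000): 0 ones → 0
Block 4 (11111): 5 ones → 1
Block 5 (00101): 2 ones → 0
Block 6 (00010): 1 one → 0
Block 7 (00000): 0 ones → 0
Block 8 (00000): 0 ones → 0
Block 9 (00001): 1 one → 0
Block 10 (00000): 0 ones → 0
Block 11 (00011): 2 ones → 0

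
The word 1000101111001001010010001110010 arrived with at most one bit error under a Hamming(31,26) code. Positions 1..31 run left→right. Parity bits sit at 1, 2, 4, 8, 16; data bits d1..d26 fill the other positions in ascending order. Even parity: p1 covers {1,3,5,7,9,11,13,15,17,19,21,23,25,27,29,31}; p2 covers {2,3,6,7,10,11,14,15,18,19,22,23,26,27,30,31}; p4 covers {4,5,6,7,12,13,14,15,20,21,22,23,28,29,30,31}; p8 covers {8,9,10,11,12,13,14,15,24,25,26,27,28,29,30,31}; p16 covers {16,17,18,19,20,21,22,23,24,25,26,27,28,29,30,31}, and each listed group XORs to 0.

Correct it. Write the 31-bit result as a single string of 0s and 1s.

s1 (pos 1,3,5,7,9,11,13,15,17,19,21,23,25,27,29,31): 1⊕0⊕1⊕1⊕1⊕0⊕1⊕0⊕0⊕0⊕1⊕0⊕1⊕1⊕0⊕0 = 0
s2 (pos 2,3,6,7,10,11,14,15,18,19,22,23,26,27,30,31): 0⊕0⊕0⊕1⊕1⊕0⊕0⊕0⊕1⊕0⊕0⊕0⊕1⊕1⊕1⊕0 = 0
s4 (pos 4,5,6,7,12,13,14,15,20,21,22,23,28,29,30,31): 0⊕1⊕0⊕1⊕0⊕1⊕0⊕0⊕0⊕1⊕0⊕0⊕0⊕0⊕1⊕0 = 1
s8 (pos 8,9,10,11,12,13,14,15,24,25,26,27,28,29,30,31): 1⊕1⊕1⊕0⊕0⊕1⊕0⊕0⊕0⊕1⊕1⊕1⊕0⊕0⊕1⊕0 = 0
s16 (pos 16,17,18,19,20,21,22,23,24,25,26,27,28,29,30,31): 1⊕0⊕1⊕0⊕0⊕1⊕0⊕0⊕0⊕1⊕1⊕1⊕0⊕0⊕1⊕0 = 1
Syndrome s16…s1 = 10100 → error at position 20.
Flip position 20: 1000101111001001010010001110010 → 1000101111001001010110001110010

1000101111001001010110001110010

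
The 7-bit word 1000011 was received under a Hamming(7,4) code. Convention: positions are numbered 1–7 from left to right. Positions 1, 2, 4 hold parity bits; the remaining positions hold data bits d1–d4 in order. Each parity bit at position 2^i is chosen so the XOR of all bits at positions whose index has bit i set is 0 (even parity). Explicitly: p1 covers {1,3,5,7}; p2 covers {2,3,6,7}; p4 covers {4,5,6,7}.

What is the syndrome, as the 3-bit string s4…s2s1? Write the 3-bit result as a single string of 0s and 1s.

s1 (pos 1,3,5,7): 1⊕0⊕0⊕1 = 0
s2 (pos 2,3,6,7): 0⊕0⊕1⊕1 = 0
s4 (pos 4,5,6,7): 0⊕0⊕1⊕1 = 0
Syndrome s4…s1 = 000 → no error.

000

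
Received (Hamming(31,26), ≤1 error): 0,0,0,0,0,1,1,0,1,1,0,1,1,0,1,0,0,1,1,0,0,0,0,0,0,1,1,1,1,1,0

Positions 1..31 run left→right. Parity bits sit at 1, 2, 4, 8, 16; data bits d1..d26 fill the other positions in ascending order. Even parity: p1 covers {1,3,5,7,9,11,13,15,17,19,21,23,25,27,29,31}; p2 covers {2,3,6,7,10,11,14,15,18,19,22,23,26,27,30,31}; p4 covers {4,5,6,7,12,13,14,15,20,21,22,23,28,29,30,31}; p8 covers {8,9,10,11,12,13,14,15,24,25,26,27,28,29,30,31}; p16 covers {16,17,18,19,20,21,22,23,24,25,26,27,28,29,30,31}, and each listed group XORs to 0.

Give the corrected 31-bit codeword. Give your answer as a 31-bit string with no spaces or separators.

0000011011011010010000000111110

s1 (pos 1,3,5,7,9,11,13,15,17,19,21,23,25,27,29,31): 0⊕0⊕0⊕1⊕1⊕0⊕1⊕1⊕0⊕1⊕0⊕0⊕0⊕1⊕1⊕0 = 1
s2 (pos 2,3,6,7,10,11,14,15,18,19,22,23,26,27,30,31): 0⊕0⊕1⊕1⊕1⊕0⊕0⊕1⊕1⊕1⊕0⊕0⊕1⊕1⊕1⊕0 = 1
s4 (pos 4,5,6,7,12,13,14,15,20,21,22,23,28,29,30,31): 0⊕0⊕1⊕1⊕1⊕1⊕0⊕1⊕0⊕0⊕0⊕0⊕1⊕1⊕1⊕0 = 0
s8 (pos 8,9,10,11,12,13,14,15,24,25,26,27,28,29,30,31): 0⊕1⊕1⊕0⊕1⊕1⊕0⊕1⊕0⊕0⊕1⊕1⊕1⊕1⊕1⊕0 = 0
s16 (pos 16,17,18,19,20,21,22,23,24,25,26,27,28,29,30,31): 0⊕0⊕1⊕1⊕0⊕0⊕0⊕0⊕0⊕0⊕1⊕1⊕1⊕1⊕1⊕0 = 1
Syndrome s16…s1 = 10011 → error at position 19.
Flip position 19: 0000011011011010011000000111110 → 0000011011011010010000000111110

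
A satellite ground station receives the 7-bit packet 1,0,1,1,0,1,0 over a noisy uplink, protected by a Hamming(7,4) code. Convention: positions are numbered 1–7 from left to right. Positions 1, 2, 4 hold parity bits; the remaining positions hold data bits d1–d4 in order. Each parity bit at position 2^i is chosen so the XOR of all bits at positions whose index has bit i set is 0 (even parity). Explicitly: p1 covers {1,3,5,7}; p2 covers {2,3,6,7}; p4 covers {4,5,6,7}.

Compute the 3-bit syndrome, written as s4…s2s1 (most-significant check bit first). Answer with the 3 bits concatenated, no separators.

s1 (pos 1,3,5,7): 1⊕1⊕0⊕0 = 0
s2 (pos 2,3,6,7): 0⊕1⊕1⊕0 = 0
s4 (pos 4,5,6,7): 1⊕0⊕1⊕0 = 0
Syndrome s4…s1 = 000 → no error.

000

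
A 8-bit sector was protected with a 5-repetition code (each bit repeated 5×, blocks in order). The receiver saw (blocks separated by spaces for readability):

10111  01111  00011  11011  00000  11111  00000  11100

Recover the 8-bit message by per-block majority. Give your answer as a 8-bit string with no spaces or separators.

Block 1 (10111): 4 ones → 1
Block 2 (01111): 4 ones → 1
Block 3 (00011): 2 ones → 0
Block 4 (11011): 4 ones → 1
Block 5 (00000): 0 ones → 0
Block 6 (11111): 5 ones → 1
Block 7 (00000): 0 ones → 0
Block 8 (11100): 3 ones → 1

11010101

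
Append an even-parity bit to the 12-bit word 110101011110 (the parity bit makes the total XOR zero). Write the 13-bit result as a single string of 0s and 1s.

1101010111100

XOR of the 12 data bits: 1⊕1⊕0⊕1⊕0⊕1⊕0⊕1⊕1⊕1⊕1⊕0 = 0
Parity bit = 0 (so all 13 bits XOR to 0).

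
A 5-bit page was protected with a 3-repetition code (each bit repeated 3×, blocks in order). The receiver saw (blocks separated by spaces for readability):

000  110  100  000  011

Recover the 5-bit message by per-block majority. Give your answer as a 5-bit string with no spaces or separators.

01001

Block 1 (000): 0 ones → 0
Block 2 (110): 2 ones → 1
Block 3 (100): 1 one → 0
Block 4 (000): 0 ones → 0
Block 5 (011): 2 ones → 1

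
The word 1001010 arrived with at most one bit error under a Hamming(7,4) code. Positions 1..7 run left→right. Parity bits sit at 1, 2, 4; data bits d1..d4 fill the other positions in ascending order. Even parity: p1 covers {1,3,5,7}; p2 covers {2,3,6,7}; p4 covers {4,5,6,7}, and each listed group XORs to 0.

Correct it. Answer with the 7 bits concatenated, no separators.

1011010

s1 (pos 1,3,5,7): 1⊕0⊕0⊕0 = 1
s2 (pos 2,3,6,7): 0⊕0⊕1⊕0 = 1
s4 (pos 4,5,6,7): 1⊕0⊕1⊕0 = 0
Syndrome s4…s1 = 011 → error at position 3.
Flip position 3: 1001010 → 1011010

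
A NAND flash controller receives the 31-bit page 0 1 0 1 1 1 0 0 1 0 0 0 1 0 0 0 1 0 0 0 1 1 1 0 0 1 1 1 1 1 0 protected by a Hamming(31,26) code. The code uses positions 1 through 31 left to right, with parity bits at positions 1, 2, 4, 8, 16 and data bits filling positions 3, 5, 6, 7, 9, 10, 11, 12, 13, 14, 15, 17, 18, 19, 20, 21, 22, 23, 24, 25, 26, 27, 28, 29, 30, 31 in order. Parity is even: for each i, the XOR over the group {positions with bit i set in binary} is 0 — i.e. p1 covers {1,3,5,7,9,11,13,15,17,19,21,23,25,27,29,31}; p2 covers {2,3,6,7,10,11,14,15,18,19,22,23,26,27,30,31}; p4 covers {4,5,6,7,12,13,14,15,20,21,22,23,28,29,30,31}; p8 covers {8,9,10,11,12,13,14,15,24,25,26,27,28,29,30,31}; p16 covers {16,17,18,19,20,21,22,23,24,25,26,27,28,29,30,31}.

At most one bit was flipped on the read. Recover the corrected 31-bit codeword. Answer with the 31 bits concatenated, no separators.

0101110010001000100011100011110

s1 (pos 1,3,5,7,9,11,13,15,17,19,21,23,25,27,29,31): 0⊕0⊕1⊕0⊕1⊕0⊕1⊕0⊕1⊕0⊕1⊕1⊕0⊕1⊕1⊕0 = 0
s2 (pos 2,3,6,7,10,11,14,15,18,19,22,23,26,27,30,31): 1⊕0⊕1⊕0⊕0⊕0⊕0⊕0⊕0⊕0⊕1⊕1⊕1⊕1⊕1⊕0 = 1
s4 (pos 4,5,6,7,12,13,14,15,20,21,22,23,28,29,30,31): 1⊕1⊕1⊕0⊕0⊕1⊕0⊕0⊕0⊕1⊕1⊕1⊕1⊕1⊕1⊕0 = 0
s8 (pos 8,9,10,11,12,13,14,15,24,25,26,27,28,29,30,31): 0⊕1⊕0⊕0⊕0⊕1⊕0⊕0⊕0⊕0⊕1⊕1⊕1⊕1⊕1⊕0 = 1
s16 (pos 16,17,18,19,20,21,22,23,24,25,26,27,28,29,30,31): 0⊕1⊕0⊕0⊕0⊕1⊕1⊕1⊕0⊕0⊕1⊕1⊕1⊕1⊕1⊕0 = 1
Syndrome s16…s1 = 11010 → error at position 26.
Flip position 26: 0101110010001000100011100111110 → 0101110010001000100011100011110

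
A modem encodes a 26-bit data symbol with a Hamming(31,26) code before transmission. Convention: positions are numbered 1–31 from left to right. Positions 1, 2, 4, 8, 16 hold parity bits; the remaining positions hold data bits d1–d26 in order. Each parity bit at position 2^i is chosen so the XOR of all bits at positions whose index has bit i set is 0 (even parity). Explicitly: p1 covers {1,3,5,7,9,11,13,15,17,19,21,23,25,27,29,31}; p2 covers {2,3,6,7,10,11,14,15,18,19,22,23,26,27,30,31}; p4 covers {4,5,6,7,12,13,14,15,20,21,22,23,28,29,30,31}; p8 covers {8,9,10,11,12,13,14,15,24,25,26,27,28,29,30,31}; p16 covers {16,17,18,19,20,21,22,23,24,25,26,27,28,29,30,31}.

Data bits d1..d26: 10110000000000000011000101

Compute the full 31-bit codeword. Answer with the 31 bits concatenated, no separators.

1010011000000000000000011000101

Place data at non-parity positions: p1 p2 1 p4 0 1 1 p8 0 0 0 0 0 0 0 p16 0 0 0 0 0 0 0 1 1 0 0 0 1 0 1
p1 (pos 1,3,5,7,9,11,13,15,17,19,21,23,25,27,29,31): XOR of data positions = 1⊕0⊕1⊕0⊕0⊕0⊕0⊕0⊕0⊕0⊕0⊕1⊕0⊕1⊕1 = 1
p2 (pos 2,3,6,7,10,11,14,15,18,19,22,23,26,27,30,31): XOR of data positions = 1⊕1⊕1⊕0⊕0⊕0⊕0⊕0⊕0⊕0⊕0⊕0⊕0⊕0⊕1 = 0
p4 (pos 4,5,6,7,12,13,14,15,20,21,22,23,28,29,30,31): XOR of data positions = 0⊕1⊕1⊕0⊕0⊕0⊕0⊕0⊕0⊕0⊕0⊕0⊕1⊕0⊕1 = 0
p8 (pos 8,9,10,11,12,13,14,15,24,25,26,27,28,29,30,31): XOR of data positions = 0⊕0⊕0⊕0⊕0⊕0⊕0⊕1⊕1⊕0⊕0⊕0⊕1⊕0⊕1 = 0
p16 (pos 16,17,18,19,20,21,22,23,24,25,26,27,28,29,30,31): XOR of data positions = 0⊕0⊕0⊕0⊕0⊕0⊕0⊕1⊕1⊕0⊕0⊕0⊕1⊕0⊕1 = 0
Codeword: 1010011000000000000000011000101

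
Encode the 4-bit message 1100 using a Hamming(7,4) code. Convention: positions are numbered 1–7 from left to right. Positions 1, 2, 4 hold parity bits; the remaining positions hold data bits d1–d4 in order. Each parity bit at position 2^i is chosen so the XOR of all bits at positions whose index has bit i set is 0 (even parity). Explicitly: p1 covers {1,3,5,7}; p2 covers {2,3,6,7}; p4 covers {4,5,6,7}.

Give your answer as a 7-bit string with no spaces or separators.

Place data at non-parity positions: p1 p2 1 p4 1 0 0
p1 (pos 1,3,5,7): XOR of data positions = 1⊕1⊕0 = 0
p2 (pos 2,3,6,7): XOR of data positions = 1⊕0⊕0 = 1
p4 (pos 4,5,6,7): XOR of data positions = 1⊕0⊕0 = 1
Codeword: 0111100

0111100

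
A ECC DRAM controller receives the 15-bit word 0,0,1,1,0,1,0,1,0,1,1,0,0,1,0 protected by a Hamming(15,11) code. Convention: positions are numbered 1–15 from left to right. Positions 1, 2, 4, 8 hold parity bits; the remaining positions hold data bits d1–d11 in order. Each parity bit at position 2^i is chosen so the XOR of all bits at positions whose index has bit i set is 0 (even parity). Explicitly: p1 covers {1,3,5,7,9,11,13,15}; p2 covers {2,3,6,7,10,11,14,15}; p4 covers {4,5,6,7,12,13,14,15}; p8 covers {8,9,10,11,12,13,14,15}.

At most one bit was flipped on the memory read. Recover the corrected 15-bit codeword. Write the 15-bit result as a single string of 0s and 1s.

001100010110010

s1 (pos 1,3,5,7,9,11,13,15): 0⊕1⊕0⊕0⊕0⊕1⊕0⊕0 = 0
s2 (pos 2,3,6,7,10,11,14,15): 0⊕1⊕1⊕0⊕1⊕1⊕1⊕0 = 1
s4 (pos 4,5,6,7,12,13,14,15): 1⊕0⊕1⊕0⊕0⊕0⊕1⊕0 = 1
s8 (pos 8,9,10,11,12,13,14,15): 1⊕0⊕1⊕1⊕0⊕0⊕1⊕0 = 0
Syndrome s8…s1 = 0110 → error at position 6.
Flip position 6: 001101010110010 → 001100010110010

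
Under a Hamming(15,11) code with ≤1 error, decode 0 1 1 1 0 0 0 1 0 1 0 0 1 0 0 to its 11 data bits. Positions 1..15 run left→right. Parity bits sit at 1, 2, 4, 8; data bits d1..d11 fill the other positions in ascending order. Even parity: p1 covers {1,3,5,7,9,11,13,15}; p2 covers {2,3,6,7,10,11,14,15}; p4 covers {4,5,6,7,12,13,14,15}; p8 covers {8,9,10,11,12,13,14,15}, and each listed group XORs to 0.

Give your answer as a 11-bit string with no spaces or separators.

s1 (pos 1,3,5,7,9,11,13,15): 0⊕1⊕0⊕0⊕0⊕0⊕1⊕0 = 0
s2 (pos 2,3,6,7,10,11,14,15): 1⊕1⊕0⊕0⊕1⊕0⊕0⊕0 = 1
s4 (pos 4,5,6,7,12,13,14,15): 1⊕0⊕0⊕0⊕0⊕1⊕0⊕0 = 0
s8 (pos 8,9,10,11,12,13,14,15): 1⊕0⊕1⊕0⊕0⊕1⊕0⊕0 = 1
Syndrome s8…s1 = 1010 → error at position 10.
Flip position 10: 011100010100100 → 011100010000100
Read data bits from positions 3,5,6,7,9,10,11,12,13,14,15: 10000000100

10000000100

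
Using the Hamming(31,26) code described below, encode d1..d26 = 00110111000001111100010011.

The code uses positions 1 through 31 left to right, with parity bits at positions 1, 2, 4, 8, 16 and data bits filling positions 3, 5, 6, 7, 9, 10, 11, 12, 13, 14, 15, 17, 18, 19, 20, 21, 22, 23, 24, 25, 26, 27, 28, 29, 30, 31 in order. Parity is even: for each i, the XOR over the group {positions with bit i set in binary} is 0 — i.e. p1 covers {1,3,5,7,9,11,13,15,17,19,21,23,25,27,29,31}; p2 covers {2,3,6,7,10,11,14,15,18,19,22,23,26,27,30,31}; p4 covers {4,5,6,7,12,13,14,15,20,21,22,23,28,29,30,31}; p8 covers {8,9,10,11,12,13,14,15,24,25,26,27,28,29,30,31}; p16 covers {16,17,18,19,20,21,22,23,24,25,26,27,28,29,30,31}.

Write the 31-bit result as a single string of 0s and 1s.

1001011001110000001111100010011

Place data at non-parity positions: p1 p2 0 p4 0 1 1 p8 0 1 1 1 0 0 0 p16 0 0 1 1 1 1 1 0 0 0 1 0 0 1 1
p1 (pos 1,3,5,7,9,11,13,15,17,19,21,23,25,27,29,31): XOR of data positions = 0⊕0⊕1⊕0⊕1⊕0⊕0⊕0⊕1⊕1⊕1⊕0⊕1⊕0⊕1 = 1
p2 (pos 2,3,6,7,10,11,14,15,18,19,22,23,26,27,30,31): XOR of data positions = 0⊕1⊕1⊕1⊕1⊕0⊕0⊕0⊕1⊕1⊕1⊕0⊕1⊕1⊕1 = 0
p4 (pos 4,5,6,7,12,13,14,15,20,21,22,23,28,29,30,31): XOR of data positions = 0⊕1⊕1⊕1⊕0⊕0⊕0⊕1⊕1⊕1⊕1⊕0⊕0⊕1⊕1 = 1
p8 (pos 8,9,10,11,12,13,14,15,24,25,26,27,28,29,30,31): XOR of data positions = 0⊕1⊕1⊕1⊕0⊕0⊕0⊕0⊕0⊕0⊕1⊕0⊕0⊕1⊕1 = 0
p16 (pos 16,17,18,19,20,21,22,23,24,25,26,27,28,29,30,31): XOR of data positions = 0⊕0⊕1⊕1⊕1⊕1⊕1⊕0⊕0⊕0⊕1⊕0⊕0⊕1⊕1 = 0
Codeword: 1001011001110000001111100010011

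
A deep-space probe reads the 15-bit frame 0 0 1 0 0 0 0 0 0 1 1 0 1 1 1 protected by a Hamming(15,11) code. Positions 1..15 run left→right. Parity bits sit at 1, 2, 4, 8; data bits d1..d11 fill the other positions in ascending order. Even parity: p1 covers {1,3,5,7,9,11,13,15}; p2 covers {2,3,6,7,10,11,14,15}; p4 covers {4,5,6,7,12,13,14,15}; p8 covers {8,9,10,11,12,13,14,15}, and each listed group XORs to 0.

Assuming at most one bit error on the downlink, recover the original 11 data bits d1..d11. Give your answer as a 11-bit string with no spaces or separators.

s1 (pos 1,3,5,7,9,11,13,15): 0⊕1⊕0⊕0⊕0⊕1⊕1⊕1 = 0
s2 (pos 2,3,6,7,10,11,14,15): 0⊕1⊕0⊕0⊕1⊕1⊕1⊕1 = 1
s4 (pos 4,5,6,7,12,13,14,15): 0⊕0⊕0⊕0⊕0⊕1⊕1⊕1 = 1
s8 (pos 8,9,10,11,12,13,14,15): 0⊕0⊕1⊕1⊕0⊕1⊕1⊕1 = 1
Syndrome s8…s1 = 1110 → error at position 14.
Flip position 14: 001000000110111 → 001000000110101
Read data bits from positions 3,5,6,7,9,10,11,12,13,14,15: 10000110101

10000110101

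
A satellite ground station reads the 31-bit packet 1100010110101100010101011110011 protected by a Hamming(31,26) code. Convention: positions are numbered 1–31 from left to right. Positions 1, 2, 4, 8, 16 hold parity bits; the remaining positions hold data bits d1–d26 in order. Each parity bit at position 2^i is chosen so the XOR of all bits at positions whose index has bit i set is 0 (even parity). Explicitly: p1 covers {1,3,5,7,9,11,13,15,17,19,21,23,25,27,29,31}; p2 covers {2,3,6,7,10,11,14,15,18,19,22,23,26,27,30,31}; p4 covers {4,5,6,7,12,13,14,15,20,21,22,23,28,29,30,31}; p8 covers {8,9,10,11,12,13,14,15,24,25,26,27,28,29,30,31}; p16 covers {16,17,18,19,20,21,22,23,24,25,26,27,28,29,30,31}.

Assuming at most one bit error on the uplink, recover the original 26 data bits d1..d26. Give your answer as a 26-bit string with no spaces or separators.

00101010110010101011110111

s1 (pos 1,3,5,7,9,11,13,15,17,19,21,23,25,27,29,31): 1⊕0⊕0⊕0⊕1⊕1⊕1⊕0⊕0⊕0⊕0⊕0⊕1⊕1⊕0⊕1 = 1
s2 (pos 2,3,6,7,10,11,14,15,18,19,22,23,26,27,30,31): 1⊕0⊕1⊕0⊕0⊕1⊕1⊕0⊕1⊕0⊕1⊕0⊕1⊕1⊕1⊕1 = 0
s4 (pos 4,5,6,7,12,13,14,15,20,21,22,23,28,29,30,31): 0⊕0⊕1⊕0⊕0⊕1⊕1⊕0⊕1⊕0⊕1⊕0⊕0⊕0⊕1⊕1 = 1
s8 (pos 8,9,10,11,12,13,14,15,24,25,26,27,28,29,30,31): 1⊕1⊕0⊕1⊕0⊕1⊕1⊕0⊕1⊕1⊕1⊕1⊕0⊕0⊕1⊕1 = 1
s16 (pos 16,17,18,19,20,21,22,23,24,25,26,27,28,29,30,31): 0⊕0⊕1⊕0⊕1⊕0⊕1⊕0⊕1⊕1⊕1⊕1⊕0⊕0⊕1⊕1 = 1
Syndrome s16…s1 = 11101 → error at position 29.
Flip position 29: 1100010110101100010101011110011 → 1100010110101100010101011110111
Read data bits from positions 3,5,6,7,9,10,11,12,13,14,15,17,18,19,20,21,22,23,24,25,26,27,28,29,30,31: 00101010110010101011110111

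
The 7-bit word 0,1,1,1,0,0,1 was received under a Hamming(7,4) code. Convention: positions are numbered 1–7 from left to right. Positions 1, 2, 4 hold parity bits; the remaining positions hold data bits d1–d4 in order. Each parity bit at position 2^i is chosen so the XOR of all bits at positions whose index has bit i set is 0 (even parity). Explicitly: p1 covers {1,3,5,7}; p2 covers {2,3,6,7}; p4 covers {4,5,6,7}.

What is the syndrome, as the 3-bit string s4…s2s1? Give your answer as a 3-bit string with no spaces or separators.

010

s1 (pos 1,3,5,7): 0⊕1⊕0⊕1 = 0
s2 (pos 2,3,6,7): 1⊕1⊕0⊕1 = 1
s4 (pos 4,5,6,7): 1⊕0⊕0⊕1 = 0
Syndrome s4…s1 = 010 → error at position 2.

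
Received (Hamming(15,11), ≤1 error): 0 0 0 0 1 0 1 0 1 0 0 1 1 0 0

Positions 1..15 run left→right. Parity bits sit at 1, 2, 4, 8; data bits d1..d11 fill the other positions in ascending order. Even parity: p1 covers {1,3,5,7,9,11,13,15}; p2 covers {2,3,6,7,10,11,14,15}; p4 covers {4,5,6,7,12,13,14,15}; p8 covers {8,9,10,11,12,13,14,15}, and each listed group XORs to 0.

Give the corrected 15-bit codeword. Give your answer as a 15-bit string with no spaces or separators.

000010101101100

s1 (pos 1,3,5,7,9,11,13,15): 0⊕0⊕1⊕1⊕1⊕0⊕1⊕0 = 0
s2 (pos 2,3,6,7,10,11,14,15): 0⊕0⊕0⊕1⊕0⊕0⊕0⊕0 = 1
s4 (pos 4,5,6,7,12,13,14,15): 0⊕1⊕0⊕1⊕1⊕1⊕0⊕0 = 0
s8 (pos 8,9,10,11,12,13,14,15): 0⊕1⊕0⊕0⊕1⊕1⊕0⊕0 = 1
Syndrome s8…s1 = 1010 → error at position 10.
Flip position 10: 000010101001100 → 000010101101100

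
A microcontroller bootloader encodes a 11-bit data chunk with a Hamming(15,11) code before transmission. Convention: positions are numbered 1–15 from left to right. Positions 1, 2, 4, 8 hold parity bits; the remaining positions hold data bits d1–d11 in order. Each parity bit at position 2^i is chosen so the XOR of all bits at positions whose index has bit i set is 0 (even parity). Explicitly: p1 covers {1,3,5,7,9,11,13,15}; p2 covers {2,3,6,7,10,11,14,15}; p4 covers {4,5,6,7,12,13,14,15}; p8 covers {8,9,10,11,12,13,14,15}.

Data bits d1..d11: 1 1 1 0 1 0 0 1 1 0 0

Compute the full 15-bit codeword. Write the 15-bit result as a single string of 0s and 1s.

Place data at non-parity positions: p1 p2 1 p4 1 1 0 p8 1 0 0 1 1 0 0
p1 (pos 1,3,5,7,9,11,13,15): XOR of data positions = 1⊕1⊕0⊕1⊕0⊕1⊕0 = 0
p2 (pos 2,3,6,7,10,11,14,15): XOR of data positions = 1⊕1⊕0⊕0⊕0⊕0⊕0 = 0
p4 (pos 4,5,6,7,12,13,14,15): XOR of data positions = 1⊕1⊕0⊕1⊕1⊕0⊕0 = 0
p8 (pos 8,9,10,11,12,13,14,15): XOR of data positions = 1⊕0⊕0⊕1⊕1⊕0⊕0 = 1
Codeword: 001011011001100

001011011001100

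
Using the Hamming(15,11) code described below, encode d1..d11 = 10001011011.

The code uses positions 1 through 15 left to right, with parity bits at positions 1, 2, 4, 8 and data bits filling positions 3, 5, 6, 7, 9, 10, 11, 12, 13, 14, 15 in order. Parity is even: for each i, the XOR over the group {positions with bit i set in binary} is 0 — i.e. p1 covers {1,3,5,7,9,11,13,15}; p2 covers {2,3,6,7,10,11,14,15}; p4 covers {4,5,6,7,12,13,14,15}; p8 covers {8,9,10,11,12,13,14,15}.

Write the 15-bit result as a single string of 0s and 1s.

Place data at non-parity positions: p1 p2 1 p4 0 0 0 p8 1 0 1 1 0 1 1
p1 (pos 1,3,5,7,9,11,13,15): XOR of data positions = 1⊕0⊕0⊕1⊕1⊕0⊕1 = 0
p2 (pos 2,3,6,7,10,11,14,15): XOR of data positions = 1⊕0⊕0⊕0⊕1⊕1⊕1 = 0
p4 (pos 4,5,6,7,12,13,14,15): XOR of data positions = 0⊕0⊕0⊕1⊕0⊕1⊕1 = 1
p8 (pos 8,9,10,11,12,13,14,15): XOR of data positions = 1⊕0⊕1⊕1⊕0⊕1⊕1 = 1
Codeword: 001100011011011

001100011011011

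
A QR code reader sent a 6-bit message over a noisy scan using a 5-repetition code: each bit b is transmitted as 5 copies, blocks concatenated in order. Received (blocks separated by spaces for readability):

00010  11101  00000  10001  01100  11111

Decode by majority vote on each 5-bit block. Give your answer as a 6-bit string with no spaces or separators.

010001

Block 1 (00010): 1 one → 0
Block 2 (11101): 4 ones → 1
Block 3 (00000): 0 ones → 0
Block 4 (10001): 2 ones → 0
Block 5 (01100): 2 ones → 0
Block 6 (11111): 5 ones → 1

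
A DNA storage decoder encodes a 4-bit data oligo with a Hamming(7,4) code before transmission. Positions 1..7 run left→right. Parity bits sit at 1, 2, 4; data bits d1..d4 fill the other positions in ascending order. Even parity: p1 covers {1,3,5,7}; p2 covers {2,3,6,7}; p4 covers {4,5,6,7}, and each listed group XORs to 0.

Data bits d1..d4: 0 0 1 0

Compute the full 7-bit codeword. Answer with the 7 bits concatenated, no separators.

0101010

Place data at non-parity positions: p1 p2 0 p4 0 1 0
p1 (pos 1,3,5,7): XOR of data positions = 0⊕0⊕0 = 0
p2 (pos 2,3,6,7): XOR of data positions = 0⊕1⊕0 = 1
p4 (pos 4,5,6,7): XOR of data positions = 0⊕1⊕0 = 1
Codeword: 0101010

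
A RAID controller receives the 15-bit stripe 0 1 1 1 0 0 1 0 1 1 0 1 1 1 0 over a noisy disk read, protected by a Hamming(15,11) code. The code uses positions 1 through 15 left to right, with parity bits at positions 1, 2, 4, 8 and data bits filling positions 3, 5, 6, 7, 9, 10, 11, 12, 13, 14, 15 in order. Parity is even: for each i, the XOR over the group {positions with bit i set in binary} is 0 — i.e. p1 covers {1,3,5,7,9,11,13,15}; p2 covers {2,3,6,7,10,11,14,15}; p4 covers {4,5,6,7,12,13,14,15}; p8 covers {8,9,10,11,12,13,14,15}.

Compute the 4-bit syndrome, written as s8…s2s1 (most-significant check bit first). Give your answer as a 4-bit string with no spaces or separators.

s1 (pos 1,3,5,7,9,11,13,15): 0⊕1⊕0⊕1⊕1⊕0⊕1⊕0 = 0
s2 (pos 2,3,6,7,10,11,14,15): 1⊕1⊕0⊕1⊕1⊕0⊕1⊕0 = 1
s4 (pos 4,5,6,7,12,13,14,15): 1⊕0⊕0⊕1⊕1⊕1⊕1⊕0 = 1
s8 (pos 8,9,10,11,12,13,14,15): 0⊕1⊕1⊕0⊕1⊕1⊕1⊕0 = 1
Syndrome s8…s1 = 1110 → error at position 14.

1110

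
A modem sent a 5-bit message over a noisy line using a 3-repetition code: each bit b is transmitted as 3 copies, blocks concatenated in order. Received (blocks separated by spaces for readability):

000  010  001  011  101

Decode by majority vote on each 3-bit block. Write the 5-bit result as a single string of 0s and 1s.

00011

Block 1 (000): 0 ones → 0
Block 2 (010): 1 one → 0
Block 3 (001): 1 one → 0
Block 4 (011): 2 ones → 1
Block 5 (101): 2 ones → 1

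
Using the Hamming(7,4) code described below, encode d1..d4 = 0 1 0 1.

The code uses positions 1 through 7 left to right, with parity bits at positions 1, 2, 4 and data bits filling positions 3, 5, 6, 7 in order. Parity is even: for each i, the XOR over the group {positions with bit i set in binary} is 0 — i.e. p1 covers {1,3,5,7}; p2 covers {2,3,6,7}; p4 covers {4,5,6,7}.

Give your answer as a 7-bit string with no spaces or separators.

0100101

Place data at non-parity positions: p1 p2 0 p4 1 0 1
p1 (pos 1,3,5,7): XOR of data positions = 0⊕1⊕1 = 0
p2 (pos 2,3,6,7): XOR of data positions = 0⊕0⊕1 = 1
p4 (pos 4,5,6,7): XOR of data positions = 1⊕0⊕1 = 0
Codeword: 0100101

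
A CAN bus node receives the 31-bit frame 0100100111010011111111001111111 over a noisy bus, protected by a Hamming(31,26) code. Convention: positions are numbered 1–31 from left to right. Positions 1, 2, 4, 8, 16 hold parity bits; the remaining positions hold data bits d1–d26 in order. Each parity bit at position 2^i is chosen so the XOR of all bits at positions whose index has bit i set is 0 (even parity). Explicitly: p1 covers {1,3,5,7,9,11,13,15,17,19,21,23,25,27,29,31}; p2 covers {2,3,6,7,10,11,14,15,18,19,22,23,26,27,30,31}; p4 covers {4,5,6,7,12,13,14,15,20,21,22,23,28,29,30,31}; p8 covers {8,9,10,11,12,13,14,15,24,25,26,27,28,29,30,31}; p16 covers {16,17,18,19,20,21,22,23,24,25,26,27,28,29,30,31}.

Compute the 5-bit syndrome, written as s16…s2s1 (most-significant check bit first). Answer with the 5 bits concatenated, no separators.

s1 (pos 1,3,5,7,9,11,13,15,17,19,21,23,25,27,29,31): 0⊕0⊕1⊕0⊕1⊕0⊕0⊕1⊕1⊕1⊕1⊕0⊕1⊕1⊕1⊕1 = 0
s2 (pos 2,3,6,7,10,11,14,15,18,19,22,23,26,27,30,31): 1⊕0⊕0⊕0⊕1⊕0⊕0⊕1⊕1⊕1⊕1⊕0⊕1⊕1⊕1⊕1 = 0
s4 (pos 4,5,6,7,12,13,14,15,20,21,22,23,28,29,30,31): 0⊕1⊕0⊕0⊕1⊕0⊕0⊕1⊕1⊕1⊕1⊕0⊕1⊕1⊕1⊕1 = 0
s8 (pos 8,9,10,11,12,13,14,15,24,25,26,27,28,29,30,31): 1⊕1⊕1⊕0⊕1⊕0⊕0⊕1⊕0⊕1⊕1⊕1⊕1⊕1⊕1⊕1 = 0
s16 (pos 16,17,18,19,20,21,22,23,24,25,26,27,28,29,30,31): 1⊕1⊕1⊕1⊕1⊕1⊕1⊕0⊕0⊕1⊕1⊕1⊕1⊕1⊕1⊕1 = 0
Syndrome s16…s1 = 00000 → no error.

00000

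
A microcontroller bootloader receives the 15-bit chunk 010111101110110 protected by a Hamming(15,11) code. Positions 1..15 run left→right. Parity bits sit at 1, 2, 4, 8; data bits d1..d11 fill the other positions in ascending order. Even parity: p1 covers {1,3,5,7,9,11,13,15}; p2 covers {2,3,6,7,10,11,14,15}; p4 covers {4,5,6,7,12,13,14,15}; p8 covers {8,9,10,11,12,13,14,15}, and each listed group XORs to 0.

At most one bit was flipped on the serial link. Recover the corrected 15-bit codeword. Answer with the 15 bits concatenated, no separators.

010111100110110

s1 (pos 1,3,5,7,9,11,13,15): 0⊕0⊕1⊕1⊕1⊕1⊕1⊕0 = 1
s2 (pos 2,3,6,7,10,11,14,15): 1⊕0⊕1⊕1⊕1⊕1⊕1⊕0 = 0
s4 (pos 4,5,6,7,12,13,14,15): 1⊕1⊕1⊕1⊕0⊕1⊕1⊕0 = 0
s8 (pos 8,9,10,11,12,13,14,15): 0⊕1⊕1⊕1⊕0⊕1⊕1⊕0 = 1
Syndrome s8…s1 = 1001 → error at position 9.
Flip position 9: 010111101110110 → 010111100110110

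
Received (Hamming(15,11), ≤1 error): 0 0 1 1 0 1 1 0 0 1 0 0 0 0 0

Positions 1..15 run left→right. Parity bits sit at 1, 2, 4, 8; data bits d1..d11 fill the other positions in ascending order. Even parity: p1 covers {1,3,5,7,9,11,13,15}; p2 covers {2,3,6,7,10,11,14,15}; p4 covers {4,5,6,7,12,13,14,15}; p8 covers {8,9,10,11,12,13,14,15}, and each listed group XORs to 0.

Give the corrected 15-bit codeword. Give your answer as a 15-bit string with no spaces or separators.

s1 (pos 1,3,5,7,9,11,13,15): 0⊕1⊕0⊕1⊕0⊕0⊕0⊕0 = 0
s2 (pos 2,3,6,7,10,11,14,15): 0⊕1⊕1⊕1⊕1⊕0⊕0⊕0 = 0
s4 (pos 4,5,6,7,12,13,14,15): 1⊕0⊕1⊕1⊕0⊕0⊕0⊕0 = 1
s8 (pos 8,9,10,11,12,13,14,15): 0⊕0⊕1⊕0⊕0⊕0⊕0⊕0 = 1
Syndrome s8…s1 = 1100 → error at position 12.
Flip position 12: 001101100100000 → 001101100101000

001101100101000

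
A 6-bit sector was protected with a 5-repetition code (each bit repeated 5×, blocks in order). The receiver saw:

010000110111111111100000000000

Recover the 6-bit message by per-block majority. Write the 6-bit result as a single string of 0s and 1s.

Block 1 (01000): 1 one → 0
Block 2 (01101): 3 ones → 1
Block 3 (11111): 5 ones → 1
Block 4 (11110): 4 ones → 1
Block 5 (00000): 0 ones → 0
Block 6 (00000): 0 ones → 0

011100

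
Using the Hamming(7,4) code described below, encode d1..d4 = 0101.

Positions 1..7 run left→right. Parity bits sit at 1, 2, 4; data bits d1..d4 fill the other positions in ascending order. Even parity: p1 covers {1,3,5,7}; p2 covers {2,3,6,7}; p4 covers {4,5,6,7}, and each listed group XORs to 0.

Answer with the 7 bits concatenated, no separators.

0100101

Place data at non-parity positions: p1 p2 0 p4 1 0 1
p1 (pos 1,3,5,7): XOR of data positions = 0⊕1⊕1 = 0
p2 (pos 2,3,6,7): XOR of data positions = 0⊕0⊕1 = 1
p4 (pos 4,5,6,7): XOR of data positions = 1⊕0⊕1 = 0
Codeword: 0100101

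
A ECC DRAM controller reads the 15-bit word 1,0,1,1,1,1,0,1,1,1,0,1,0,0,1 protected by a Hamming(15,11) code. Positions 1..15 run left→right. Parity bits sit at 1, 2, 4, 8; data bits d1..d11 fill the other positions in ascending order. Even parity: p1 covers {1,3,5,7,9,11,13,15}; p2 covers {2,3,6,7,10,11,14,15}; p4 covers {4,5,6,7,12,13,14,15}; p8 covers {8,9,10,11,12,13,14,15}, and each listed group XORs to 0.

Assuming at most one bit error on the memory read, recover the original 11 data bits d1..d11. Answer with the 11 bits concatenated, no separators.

s1 (pos 1,3,5,7,9,11,13,15): 1⊕1⊕1⊕0⊕1⊕0⊕0⊕1 = 1
s2 (pos 2,3,6,7,10,11,14,15): 0⊕1⊕1⊕0⊕1⊕0⊕0⊕1 = 0
s4 (pos 4,5,6,7,12,13,14,15): 1⊕1⊕1⊕0⊕1⊕0⊕0⊕1 = 1
s8 (pos 8,9,10,11,12,13,14,15): 1⊕1⊕1⊕0⊕1⊕0⊕0⊕1 = 1
Syndrome s8…s1 = 1101 → error at position 13.
Flip position 13: 101111011101001 → 101111011101101
Read data bits from positions 3,5,6,7,9,10,11,12,13,14,15: 11101101101

11101101101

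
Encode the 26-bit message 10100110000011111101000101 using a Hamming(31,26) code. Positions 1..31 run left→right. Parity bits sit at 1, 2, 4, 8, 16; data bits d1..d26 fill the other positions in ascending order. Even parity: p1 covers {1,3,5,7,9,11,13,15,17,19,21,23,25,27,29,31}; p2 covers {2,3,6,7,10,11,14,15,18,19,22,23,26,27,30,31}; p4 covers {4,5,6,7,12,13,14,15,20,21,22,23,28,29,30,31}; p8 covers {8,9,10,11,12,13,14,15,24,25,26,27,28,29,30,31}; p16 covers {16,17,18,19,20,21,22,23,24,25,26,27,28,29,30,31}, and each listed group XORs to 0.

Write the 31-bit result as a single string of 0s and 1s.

Place data at non-parity positions: p1 p2 1 p4 0 1 0 p8 0 1 1 0 0 0 0 p16 0 1 1 1 1 1 1 0 1 0 0 0 1 0 1
p1 (pos 1,3,5,7,9,11,13,15,17,19,21,23,25,27,29,31): XOR of data positions = 1⊕0⊕0⊕0⊕1⊕0⊕0⊕0⊕1⊕1⊕1⊕1⊕0⊕1⊕1 = 0
p2 (pos 2,3,6,7,10,11,14,15,18,19,22,23,26,27,30,31): XOR of data positions = 1⊕1⊕0⊕1⊕1⊕0⊕0⊕1⊕1⊕1⊕1⊕0⊕0⊕0⊕1 = 1
p4 (pos 4,5,6,7,12,13,14,15,20,21,22,23,28,29,30,31): XOR of data positions = 0⊕1⊕0⊕0⊕0⊕0⊕0⊕1⊕1⊕1⊕1⊕0⊕1⊕0⊕1 = 1
p8 (pos 8,9,10,11,12,13,14,15,24,25,26,27,28,29,30,31): XOR of data positions = 0⊕1⊕1⊕0⊕0⊕0⊕0⊕0⊕1⊕0⊕0⊕0⊕1⊕0⊕1 = 1
p16 (pos 16,17,18,19,20,21,22,23,24,25,26,27,28,29,30,31): XOR of data positions = 0⊕1⊕1⊕1⊕1⊕1⊕1⊕0⊕1⊕0⊕0⊕0⊕1⊕0⊕1 = 1
Codeword: 0111010101100001011111101000101

0111010101100001011111101000101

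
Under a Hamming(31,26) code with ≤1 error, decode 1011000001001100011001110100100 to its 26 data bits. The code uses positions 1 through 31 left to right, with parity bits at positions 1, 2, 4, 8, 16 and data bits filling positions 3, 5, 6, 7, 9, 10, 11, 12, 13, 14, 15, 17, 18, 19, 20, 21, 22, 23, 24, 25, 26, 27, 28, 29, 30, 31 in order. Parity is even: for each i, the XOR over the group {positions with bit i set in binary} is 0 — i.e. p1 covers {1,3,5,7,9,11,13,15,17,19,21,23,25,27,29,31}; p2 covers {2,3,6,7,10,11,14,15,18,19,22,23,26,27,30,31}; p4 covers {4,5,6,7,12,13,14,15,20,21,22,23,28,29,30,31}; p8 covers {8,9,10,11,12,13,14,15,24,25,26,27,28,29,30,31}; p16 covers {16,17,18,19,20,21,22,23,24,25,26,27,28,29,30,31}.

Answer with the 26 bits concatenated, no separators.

10000100110011001110100100

s1 (pos 1,3,5,7,9,11,13,15,17,19,21,23,25,27,29,31): 1⊕1⊕0⊕0⊕0⊕0⊕1⊕0⊕0⊕1⊕0⊕1⊕0⊕0⊕1⊕0 = 0
s2 (pos 2,3,6,7,10,11,14,15,18,19,22,23,26,27,30,31): 0⊕1⊕0⊕0⊕1⊕0⊕1⊕0⊕1⊕1⊕1⊕1⊕1⊕0⊕0⊕0 = 0
s4 (pos 4,5,6,7,12,13,14,15,20,21,22,23,28,29,30,31): 1⊕0⊕0⊕0⊕0⊕1⊕1⊕0⊕0⊕0⊕1⊕1⊕0⊕1⊕0⊕0 = 0
s8 (pos 8,9,10,11,12,13,14,15,24,25,26,27,28,29,30,31): 0⊕0⊕1⊕0⊕0⊕1⊕1⊕0⊕1⊕0⊕1⊕0⊕0⊕1⊕0⊕0 = 0
s16 (pos 16,17,18,19,20,21,22,23,24,25,26,27,28,29,30,31): 0⊕0⊕1⊕1⊕0⊕0⊕1⊕1⊕1⊕0⊕1⊕0⊕0⊕1⊕0⊕0 = 1
Syndrome s16…s1 = 10000 → error at position 16.
Flip position 16: 1011000001001100011001110100100 → 1011000001001101011001110100100
Read data bits from positions 3,5,6,7,9,10,11,12,13,14,15,17,18,19,20,21,22,23,24,25,26,27,28,29,30,31: 10000100110011001110100100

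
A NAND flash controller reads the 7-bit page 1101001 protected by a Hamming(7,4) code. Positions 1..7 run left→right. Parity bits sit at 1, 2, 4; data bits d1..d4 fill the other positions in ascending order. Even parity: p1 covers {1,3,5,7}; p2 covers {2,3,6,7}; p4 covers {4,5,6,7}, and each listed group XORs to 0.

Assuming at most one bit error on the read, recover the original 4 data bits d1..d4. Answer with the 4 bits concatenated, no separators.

0001

s1 (pos 1,3,5,7): 1⊕0⊕0⊕1 = 0
s2 (pos 2,3,6,7): 1⊕0⊕0⊕1 = 0
s4 (pos 4,5,6,7): 1⊕0⊕0⊕1 = 0
Syndrome s4…s1 = 000 → no error.
Read data bits from positions 3,5,6,7: 0001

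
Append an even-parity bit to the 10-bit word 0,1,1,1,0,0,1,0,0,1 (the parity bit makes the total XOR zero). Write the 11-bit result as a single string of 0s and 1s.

01110010011

XOR of the 10 data bits: 0⊕1⊕1⊕1⊕0⊕0⊕1⊕0⊕0⊕1 = 1
Parity bit = 1 (so all 11 bits XOR to 0).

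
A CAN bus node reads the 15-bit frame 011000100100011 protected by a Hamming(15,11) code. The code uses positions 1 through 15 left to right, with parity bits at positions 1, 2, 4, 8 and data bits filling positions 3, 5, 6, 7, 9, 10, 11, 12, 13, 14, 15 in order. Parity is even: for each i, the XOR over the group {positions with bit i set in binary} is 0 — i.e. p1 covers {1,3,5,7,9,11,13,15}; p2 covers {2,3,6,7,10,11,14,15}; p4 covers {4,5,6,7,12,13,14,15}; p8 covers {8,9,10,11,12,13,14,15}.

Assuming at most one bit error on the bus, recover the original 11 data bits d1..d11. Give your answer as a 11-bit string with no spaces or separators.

s1 (pos 1,3,5,7,9,11,13,15): 0⊕1⊕0⊕1⊕0⊕0⊕0⊕1 = 1
s2 (pos 2,3,6,7,10,11,14,15): 1⊕1⊕0⊕1⊕1⊕0⊕1⊕1 = 0
s4 (pos 4,5,6,7,12,13,14,15): 0⊕0⊕0⊕1⊕0⊕0⊕1⊕1 = 1
s8 (pos 8,9,10,11,12,13,14,15): 0⊕0⊕1⊕0⊕0⊕0⊕1⊕1 = 1
Syndrome s8…s1 = 1101 → error at position 13.
Flip position 13: 011000100100011 → 011000100100111
Read data bits from positions 3,5,6,7,9,10,11,12,13,14,15: 10010100111

10010100111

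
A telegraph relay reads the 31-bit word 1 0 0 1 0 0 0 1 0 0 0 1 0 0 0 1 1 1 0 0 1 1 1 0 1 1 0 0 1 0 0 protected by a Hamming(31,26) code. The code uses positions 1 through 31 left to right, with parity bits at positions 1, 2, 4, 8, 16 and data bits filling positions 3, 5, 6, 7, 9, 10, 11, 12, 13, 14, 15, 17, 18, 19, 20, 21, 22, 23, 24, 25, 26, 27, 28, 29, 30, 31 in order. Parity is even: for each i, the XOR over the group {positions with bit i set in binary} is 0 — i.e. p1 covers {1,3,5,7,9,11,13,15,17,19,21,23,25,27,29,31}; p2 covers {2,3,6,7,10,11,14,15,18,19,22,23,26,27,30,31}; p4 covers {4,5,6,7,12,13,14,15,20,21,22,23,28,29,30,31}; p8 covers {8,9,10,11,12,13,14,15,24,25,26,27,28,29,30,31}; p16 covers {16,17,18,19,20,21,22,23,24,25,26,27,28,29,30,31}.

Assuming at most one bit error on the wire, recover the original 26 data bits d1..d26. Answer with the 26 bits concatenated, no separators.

00000001000110011111100100

s1 (pos 1,3,5,7,9,11,13,15,17,19,21,23,25,27,29,31): 1⊕0⊕0⊕0⊕0⊕0⊕0⊕0⊕1⊕0⊕1⊕1⊕1⊕0⊕1⊕0 = 0
s2 (pos 2,3,6,7,10,11,14,15,18,19,22,23,26,27,30,31): 0⊕0⊕0⊕0⊕0⊕0⊕0⊕0⊕1⊕0⊕1⊕1⊕1⊕0⊕0⊕0 = 0
s4 (pos 4,5,6,7,12,13,14,15,20,21,22,23,28,29,30,31): 1⊕0⊕0⊕0⊕1⊕0⊕0⊕0⊕0⊕1⊕1⊕1⊕0⊕1⊕0⊕0 = 0
s8 (pos 8,9,10,11,12,13,14,15,24,25,26,27,28,29,30,31): 1⊕0⊕0⊕0⊕1⊕0⊕0⊕0⊕0⊕1⊕1⊕0⊕0⊕1⊕0⊕0 = 1
s16 (pos 16,17,18,19,20,21,22,23,24,25,26,27,28,29,30,31): 1⊕1⊕1⊕0⊕0⊕1⊕1⊕1⊕0⊕1⊕1⊕0⊕0⊕1⊕0⊕0 = 1
Syndrome s16…s1 = 11000 → error at position 24.
Flip position 24: 1001000100010001110011101100100 → 1001000100010001110011111100100
Read data bits from positions 3,5,6,7,9,10,11,12,13,14,15,17,18,19,20,21,22,23,24,25,26,27,28,29,30,31: 00000001000110011111100100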